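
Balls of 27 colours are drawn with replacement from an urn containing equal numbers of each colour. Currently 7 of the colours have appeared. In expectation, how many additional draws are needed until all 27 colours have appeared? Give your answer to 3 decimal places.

With k distinct colours already seen, the next new one takes an expected 27/(27-k) draws.
Sum over k = 7,...,26: E = 27/20 + 27/19 + 27/18 + ... + 27/2 + 27/1 = 97.1390.

97.139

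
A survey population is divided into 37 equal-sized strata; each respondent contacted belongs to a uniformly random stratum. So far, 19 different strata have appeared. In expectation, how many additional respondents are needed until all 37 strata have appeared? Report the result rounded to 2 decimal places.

129.32

The wait to go from k to k+1 distinct strata is geometric with mean 37/(37-k).
Sum over k = 19,...,36: E = 37/18 + 37/17 + 37/16 + ... + 37/2 + 37/1 = 129.319.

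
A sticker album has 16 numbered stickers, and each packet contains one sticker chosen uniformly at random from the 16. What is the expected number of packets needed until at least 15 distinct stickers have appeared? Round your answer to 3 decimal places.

Going from k to k+1 distinct takes a geometric number of packets with mean 16/(16-k).
Sum over k = 0,...,14: E = 16/16 + 16/15 + 16/14 + ... + 16/3 + 16/2 = 38.0917.

38.092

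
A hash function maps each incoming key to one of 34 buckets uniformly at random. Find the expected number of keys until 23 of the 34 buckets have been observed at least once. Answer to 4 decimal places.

With k distinct buckets already seen, the next new one arrives after an expected 34/(34-k) keys.
Sum over k = 0,...,22: E = 34/34 + 34/33 + 34/32 + ... + 34/13 + 34/12 = 37.34331.

37.3433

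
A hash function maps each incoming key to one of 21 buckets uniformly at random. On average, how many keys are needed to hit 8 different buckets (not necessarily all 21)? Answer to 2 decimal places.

With k distinct buckets already seen, the next new one arrives after an expected 21/(21-k) keys.
Sum over k = 0,...,7: E = 21/21 + 21/20 + 21/19 + ... + 21/15 + 21/14 = 9.770.

9.77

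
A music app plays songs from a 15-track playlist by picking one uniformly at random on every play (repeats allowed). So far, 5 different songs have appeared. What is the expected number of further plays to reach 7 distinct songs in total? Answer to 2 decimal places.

With k distinct songs already seen, the next new one takes an expected 15/(15-k) plays.
Sum over k = 5,...,6: E = 15/10 + 15/9 = 3.167.

3.17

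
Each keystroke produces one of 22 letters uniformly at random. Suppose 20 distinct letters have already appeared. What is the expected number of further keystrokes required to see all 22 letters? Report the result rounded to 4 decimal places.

The wait to go from k to k+1 distinct letters is geometric with mean 22/(22-k).
Sum over k = 20,...,21: E = 22/2 + 22/1 = 33.00000.

33.0000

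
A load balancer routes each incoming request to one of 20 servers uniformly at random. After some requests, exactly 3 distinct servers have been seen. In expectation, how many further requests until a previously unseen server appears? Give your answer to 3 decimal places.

1.176

The number of requests until the next new server is geometric with success probability 17/20, so its mean is 20/17.
E = 20/17 = 1.1765.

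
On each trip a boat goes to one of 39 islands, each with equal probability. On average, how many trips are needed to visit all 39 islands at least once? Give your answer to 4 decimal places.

The wait to go from k to k+1 distinct islands is geometric with mean 39/(39-k).
E[T] = 39/39 + 39/38 + 39/37 + ... + 39/2 + 39/1 = 39·H_{39}.
H_{39} = 4.25354, so E[T] = 165.88818.

165.8882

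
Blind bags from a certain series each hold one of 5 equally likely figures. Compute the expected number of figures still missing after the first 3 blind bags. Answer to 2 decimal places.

For each figure, P(unseen after 3) = (4/5)^3 = 0.512.
By linearity of expectation, E[unseen] = 5·(4/5)^3 = 2.560.

2.56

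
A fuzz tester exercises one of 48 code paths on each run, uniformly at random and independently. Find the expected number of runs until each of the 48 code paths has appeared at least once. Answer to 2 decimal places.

After k distinct code paths have appeared, the next run gives a new one with probability (48-k)/48, so the expected wait for the (k+1)-th is 48/(48-k).
E[T] = 48/48 + 48/47 + 48/46 + ... + 48/2 + 48/1 = 48·H_{48}.
H_{48} = 4.459, so E[T] = 214.022.

214.02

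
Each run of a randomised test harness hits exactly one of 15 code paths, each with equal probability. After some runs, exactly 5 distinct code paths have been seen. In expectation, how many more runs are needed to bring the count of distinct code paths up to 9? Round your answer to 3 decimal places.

7.185

From k distinct to k+1 distinct takes on average 15/(15-k) runs.
Sum over k = 5,...,8: E = 15/10 + 15/9 + 15/8 + 15/7 = 7.1845.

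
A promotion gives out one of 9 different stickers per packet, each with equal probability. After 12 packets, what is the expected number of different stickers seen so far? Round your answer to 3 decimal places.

6.810

For each sticker, P(seen in 12 packets) = 1 - (8/9)^12 = 0.7567.
By linearity of expectation, E[distinct seen] = 9·(1 - (8/9)^12) = 6.8102.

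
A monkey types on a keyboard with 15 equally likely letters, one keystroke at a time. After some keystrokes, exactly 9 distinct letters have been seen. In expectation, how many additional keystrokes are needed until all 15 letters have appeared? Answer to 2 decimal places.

36.75

The wait to go from k to k+1 distinct letters is geometric with mean 15/(15-k).
Sum over k = 9,...,14: E = 15/6 + 15/5 + 15/4 + 15/3 + 15/2 + 15/1 = 36.750.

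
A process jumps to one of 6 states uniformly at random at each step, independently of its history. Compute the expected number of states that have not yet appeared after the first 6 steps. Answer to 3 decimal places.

For each state, P(unseen after 6) = (5/6)^6 = 0.3349.
By linearity of expectation, E[unseen] = 6·(5/6)^6 = 2.0094.

2.009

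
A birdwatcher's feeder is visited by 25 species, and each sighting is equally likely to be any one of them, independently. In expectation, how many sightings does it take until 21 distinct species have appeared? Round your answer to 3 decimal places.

43.316

Going from k to k+1 distinct takes a geometric number of sightings with mean 25/(25-k).
Sum over k = 0,...,20: E = 25/25 + 25/24 + 25/23 + ... + 25/6 + 25/5 = 43.3156.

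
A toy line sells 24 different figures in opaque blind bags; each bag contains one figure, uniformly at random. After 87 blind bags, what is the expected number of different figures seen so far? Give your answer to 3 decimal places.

For each figure, P(seen in 87 blind bags) = 1 - (23/24)^87 = 0.9753.
By linearity of expectation, E[distinct seen] = 24·(1 - (23/24)^87) = 23.4082.

23.408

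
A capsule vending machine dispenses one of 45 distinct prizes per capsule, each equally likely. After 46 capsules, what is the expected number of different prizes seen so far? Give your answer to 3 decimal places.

28.995

For each prize, P(seen in 46 capsules) = 1 - (44/45)^46 = 0.6443.
By linearity of expectation, E[distinct seen] = 45·(1 - (44/45)^46) = 28.9948.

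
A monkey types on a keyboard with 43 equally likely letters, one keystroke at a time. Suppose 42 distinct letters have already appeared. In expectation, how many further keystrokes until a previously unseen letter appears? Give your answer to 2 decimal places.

The number of keystrokes until the next new letter is geometric with success probability 1/43, so its mean is 43/1.
E = 43/1 = 43.000.

43.00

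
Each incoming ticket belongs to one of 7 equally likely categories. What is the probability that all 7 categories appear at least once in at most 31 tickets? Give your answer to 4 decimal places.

Let A_i be the event that category i is missing after 31 tickets. By inclusion–exclusion on the A_i,
P(all seen) = Σ_{j=0}^{7} (-1)^j C(7,j)((7-j)/7)^31
= 1.00000 - 0.05885 + 0.00062 - 0.00000 + 0.00000 - 0.00000 + 0.00000 - 0.00000
= 0.94177.

0.9418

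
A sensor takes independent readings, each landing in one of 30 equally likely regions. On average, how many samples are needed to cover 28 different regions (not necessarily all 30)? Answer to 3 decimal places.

74.850

With k distinct regions already seen, the next new one arrives after an expected 30/(30-k) samples.
Sum over k = 0,...,27: E = 30/30 + 30/29 + 30/28 + ... + 30/4 + 30/3 = 74.8496.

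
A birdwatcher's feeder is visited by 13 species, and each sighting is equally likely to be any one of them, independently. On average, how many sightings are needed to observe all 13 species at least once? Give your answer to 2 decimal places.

41.34

After k distinct species have appeared, the next sighting gives a new one with probability (13-k)/13, so the expected wait for the (k+1)-th is 13/(13-k).
E[T] = 13/13 + 13/12 + 13/11 + ... + 13/2 + 13/1 = 13·H_{13}.
H_{13} = 3.180, so E[T] = 41.342.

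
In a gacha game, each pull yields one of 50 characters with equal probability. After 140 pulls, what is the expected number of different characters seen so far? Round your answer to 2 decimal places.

47.04

For each character, P(seen in 140 pulls) = 1 - (49/50)^140 = 0.941.
By linearity of expectation, E[distinct seen] = 50·(1 - (49/50)^140) = 47.045.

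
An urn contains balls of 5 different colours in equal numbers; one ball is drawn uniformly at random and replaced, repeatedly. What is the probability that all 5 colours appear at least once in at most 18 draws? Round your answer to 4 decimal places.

Let A_i be the event that colour i is missing after 18 draws. By inclusion–exclusion on the A_i,
P(all seen) = Σ_{j=0}^{5} (-1)^j C(5,j)((5-j)/5)^18
= 1.00000 - 0.09007 + 0.00102 - 0.00000 + 0.00000 - 0.00000
= 0.91094.

0.9109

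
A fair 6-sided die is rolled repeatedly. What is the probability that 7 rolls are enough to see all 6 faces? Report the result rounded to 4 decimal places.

By inclusion–exclusion over which faces are missing,
P(all seen) = Σ_{j=0}^{6} (-1)^j C(6,j)((6-j)/6)^7
= 1.00000 - 1.67449 + 0.87791 - 0.15625 + 0.00686 - 0.00002 + 0.00000
= 0.05401.

0.0540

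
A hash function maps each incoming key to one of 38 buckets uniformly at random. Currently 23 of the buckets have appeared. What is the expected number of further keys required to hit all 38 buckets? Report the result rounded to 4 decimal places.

With k distinct buckets already seen, the next new one takes an expected 38/(38-k) keys.
Sum over k = 23,...,37: E = 38/15 + 38/14 + 38/13 + ... + 38/2 + 38/1 = 126.09270.

126.0927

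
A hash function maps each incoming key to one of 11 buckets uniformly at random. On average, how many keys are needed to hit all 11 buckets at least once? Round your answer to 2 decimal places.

33.22

The wait to go from k to k+1 distinct buckets is geometric with mean 11/(11-k).
E[T] = 11/11 + 11/10 + 11/9 + ... + 11/2 + 11/1 = 11·H_{11}.
H_{11} = 3.020, so E[T] = 33.219.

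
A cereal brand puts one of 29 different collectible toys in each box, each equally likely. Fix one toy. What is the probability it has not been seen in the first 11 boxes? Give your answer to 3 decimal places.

On each box the fixed toy fails to appear with probability 28/29.
P(still missing after 11) = (28/29)^11 = 0.6798.

0.680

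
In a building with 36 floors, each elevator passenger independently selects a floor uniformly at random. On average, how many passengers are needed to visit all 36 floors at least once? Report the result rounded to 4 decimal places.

The wait to go from k to k+1 distinct floors is geometric with mean 36/(36-k).
E[T] = 36/36 + 36/35 + 36/34 + ... + 36/2 + 36/1 = 36·H_{36}.
H_{36} = 4.17456, so E[T] = 150.28413.

150.2841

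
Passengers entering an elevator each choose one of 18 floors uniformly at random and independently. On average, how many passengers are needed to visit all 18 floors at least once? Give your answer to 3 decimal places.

62.912

Split into phases: going from k distinct to k+1 distinct takes on average 18/(18-k) passengers.
E[T] = 18/18 + 18/17 + 18/16 + ... + 18/2 + 18/1 = 18·H_{18}.
H_{18} = 3.4951, so E[T] = 62.9119.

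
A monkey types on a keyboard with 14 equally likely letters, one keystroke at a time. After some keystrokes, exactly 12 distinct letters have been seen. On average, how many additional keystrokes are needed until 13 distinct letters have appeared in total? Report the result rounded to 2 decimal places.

From k distinct to k+1 distinct takes on average 14/(14-k) keystrokes.
Only the k = 12 term is needed: E = 14/2 = 7.000.

7.00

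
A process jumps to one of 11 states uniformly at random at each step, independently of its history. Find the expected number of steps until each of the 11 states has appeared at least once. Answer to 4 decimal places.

Split into phases: going from k distinct to k+1 distinct takes on average 11/(11-k) steps.
E[T] = 11/11 + 11/10 + 11/9 + ... + 11/2 + 11/1 = 11·H_{11}.
H_{11} = 3.01988, so E[T] = 33.21865.

33.2187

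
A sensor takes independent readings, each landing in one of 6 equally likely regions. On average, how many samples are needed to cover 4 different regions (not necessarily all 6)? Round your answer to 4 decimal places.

Going from k to k+1 distinct takes a geometric number of samples with mean 6/(6-k).
Sum over k = 0,...,3: E = 6/6 + 6/5 + 6/4 + 6/3 = 5.70000.

5.7000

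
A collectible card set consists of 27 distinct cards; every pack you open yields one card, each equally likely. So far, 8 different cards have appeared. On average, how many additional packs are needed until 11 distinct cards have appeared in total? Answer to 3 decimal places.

4.509

With k distinct cards already seen, the next new one takes an expected 27/(27-k) packs.
Sum over k = 8,...,10: E = 27/19 + 27/18 + 27/17 = 4.5093.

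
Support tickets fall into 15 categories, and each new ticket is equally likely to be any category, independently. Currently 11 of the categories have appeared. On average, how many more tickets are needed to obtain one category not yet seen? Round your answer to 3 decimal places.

The number of tickets until the next new category is geometric with success probability 4/15, so its mean is 15/4.
E = 15/4 = 3.7500.

3.750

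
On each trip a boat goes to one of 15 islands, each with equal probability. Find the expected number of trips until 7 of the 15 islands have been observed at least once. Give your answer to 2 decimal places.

With k distinct islands already seen, the next new one arrives after an expected 15/(15-k) trips.
Sum over k = 0,...,6: E = 15/15 + 15/14 + 15/13 + ... + 15/10 + 15/9 = 9.006.

9.01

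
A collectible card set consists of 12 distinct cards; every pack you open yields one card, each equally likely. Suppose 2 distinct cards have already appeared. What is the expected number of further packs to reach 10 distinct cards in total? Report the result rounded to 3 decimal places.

17.148

With k distinct cards already seen, the next new one takes an expected 12/(12-k) packs.
Sum over k = 2,...,9: E = 12/10 + 12/9 + 12/8 + ... + 12/4 + 12/3 = 17.1476.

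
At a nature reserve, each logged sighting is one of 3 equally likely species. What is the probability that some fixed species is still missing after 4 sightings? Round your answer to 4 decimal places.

Each sighting misses the fixed species with probability (3-1)/3 = 2/3, independently.
P(still missing after 4) = (2/3)^4 = 0.19753.

0.1975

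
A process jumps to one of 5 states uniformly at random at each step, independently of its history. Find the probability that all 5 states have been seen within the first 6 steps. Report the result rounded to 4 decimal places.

0.1152

Let A_i be the event that state i is missing after 6 steps. By inclusion–exclusion on the A_i,
P(all seen) = Σ_{j=0}^{5} (-1)^j C(5,j)((5-j)/5)^6
= 1.00000 - 1.31072 + 0.46656 - 0.04096 + 0.00032 - 0.00000
= 0.11520.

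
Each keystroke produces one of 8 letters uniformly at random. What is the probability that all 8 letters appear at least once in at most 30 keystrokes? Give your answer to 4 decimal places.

By inclusion–exclusion over which letters are missing,
P(all seen) = Σ_{j=0}^{8} (-1)^j C(8,j)((8-j)/8)^30
= 1.00000 - 0.14566 + 0.00500 - 0.00004 + 0.00000 - 0.00000 + 0.00000 - 0.00000 + 0.00000
= 0.85930.

0.8593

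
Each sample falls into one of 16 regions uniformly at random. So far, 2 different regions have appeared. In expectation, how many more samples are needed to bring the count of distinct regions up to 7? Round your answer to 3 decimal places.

The wait to go from k to k+1 distinct regions is geometric with mean 16/(16-k).
Sum over k = 2,...,6: E = 16/14 + 16/13 + 16/12 + 16/11 + 16/10 = 6.7615.

6.762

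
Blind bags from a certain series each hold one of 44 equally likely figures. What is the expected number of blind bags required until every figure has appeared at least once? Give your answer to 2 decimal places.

192.40

Split into phases: going from k distinct to k+1 distinct takes on average 44/(44-k) blind bags.
E[T] = 44/44 + 44/43 + 44/42 + ... + 44/2 + 44/1 = 44·H_{44}.
H_{44} = 4.373, so E[T] = 192.400.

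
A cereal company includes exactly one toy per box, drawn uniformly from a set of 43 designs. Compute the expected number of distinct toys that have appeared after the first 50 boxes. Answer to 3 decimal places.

For each toy, P(seen in 50 boxes) = 1 - (42/43)^50 = 0.6917.
By linearity of expectation, E[distinct seen] = 43·(1 - (42/43)^50) = 29.7410.

29.741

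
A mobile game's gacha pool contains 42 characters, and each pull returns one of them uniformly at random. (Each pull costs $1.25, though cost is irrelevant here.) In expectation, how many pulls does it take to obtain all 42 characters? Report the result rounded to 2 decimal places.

Split into phases: going from k distinct to k+1 distinct takes on average 42/(42-k) pulls.
E[T] = 42/42 + 42/41 + 42/40 + ... + 42/2 + 42/1 = 42·H_{42}.
H_{42} = 4.327, so E[T] = 181.723.

181.72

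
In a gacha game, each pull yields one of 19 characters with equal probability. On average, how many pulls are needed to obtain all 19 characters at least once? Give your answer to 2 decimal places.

After k distinct characters have appeared, the next pull gives a new one with probability (19-k)/19, so the expected wait for the (k+1)-th is 19/(19-k).
E[T] = 19/19 + 19/18 + 19/17 + ... + 19/2 + 19/1 = 19·H_{19}.
H_{19} = 3.548, so E[T] = 67.407.

67.41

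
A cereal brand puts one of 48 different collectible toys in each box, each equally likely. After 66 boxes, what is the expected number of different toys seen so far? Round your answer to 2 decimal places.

For each toy, P(seen in 66 boxes) = 1 - (47/48)^66 = 0.751.
By linearity of expectation, E[distinct seen] = 48·(1 - (47/48)^66) = 36.039.

36.04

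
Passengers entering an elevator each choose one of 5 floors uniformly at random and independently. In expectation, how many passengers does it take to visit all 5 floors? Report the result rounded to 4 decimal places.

11.4167

The wait to go from k to k+1 distinct floors is geometric with mean 5/(5-k).
E[T] = 5/5 + 5/4 + 5/3 + 5/2 + 5/1 = 5·H_{5}.
H_{5} = 2.28333, so E[T] = 11.41667.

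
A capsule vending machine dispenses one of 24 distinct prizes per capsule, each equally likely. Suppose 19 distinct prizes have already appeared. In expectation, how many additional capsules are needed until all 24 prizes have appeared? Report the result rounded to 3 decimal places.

54.800

From k distinct to k+1 distinct takes on average 24/(24-k) capsules.
Sum over k = 19,...,23: E = 24/5 + 24/4 + 24/3 + 24/2 + 24/1 = 54.8000.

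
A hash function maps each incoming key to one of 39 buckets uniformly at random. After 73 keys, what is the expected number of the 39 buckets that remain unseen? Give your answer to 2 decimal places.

For each bucket, P(unseen after 73) = (38/39)^73 = 0.150.
By linearity of expectation, E[unseen] = 39·(38/39)^73 = 5.855.

5.86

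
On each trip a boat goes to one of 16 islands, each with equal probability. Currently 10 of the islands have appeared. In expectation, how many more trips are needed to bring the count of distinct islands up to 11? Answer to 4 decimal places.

With k distinct islands already seen, the next new one takes an expected 16/(16-k) trips.
Only the k = 10 term is needed: E = 16/6 = 2.66667.

2.6667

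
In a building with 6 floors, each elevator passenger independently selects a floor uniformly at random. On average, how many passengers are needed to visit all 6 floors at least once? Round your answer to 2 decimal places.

Split into phases: going from k distinct to k+1 distinct takes on average 6/(6-k) passengers.
E[T] = 6/6 + 6/5 + 6/4 + 6/3 + 6/2 + 6/1 = 6·H_{6}.
H_{6} = 2.450, so E[T] = 14.700.

14.70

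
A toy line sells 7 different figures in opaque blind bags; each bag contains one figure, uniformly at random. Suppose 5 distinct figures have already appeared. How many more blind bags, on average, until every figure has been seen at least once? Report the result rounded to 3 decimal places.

10.500

The wait to go from k to k+1 distinct figures is geometric with mean 7/(7-k).
Sum over k = 5,...,6: E = 7/2 + 7/1 = 10.5000.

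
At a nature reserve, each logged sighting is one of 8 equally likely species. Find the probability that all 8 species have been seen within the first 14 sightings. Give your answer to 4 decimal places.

0.1917

Let A_i be the event that species i is missing after 14 sightings. By inclusion–exclusion on the A_i,
P(all seen) = Σ_{j=0}^{8} (-1)^j C(8,j)((8-j)/8)^14
= 1.00000 - 1.23368 + 0.49890 - 0.07772 + 0.00427 - 0.00006 + 0.00000 - 0.00000 + 0.00000
= 0.19172.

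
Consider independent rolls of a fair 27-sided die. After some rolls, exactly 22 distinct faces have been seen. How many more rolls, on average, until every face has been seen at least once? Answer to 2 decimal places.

The wait to go from k to k+1 distinct faces is geometric with mean 27/(27-k).
Sum over k = 22,...,26: E = 27/5 + 27/4 + 27/3 + 27/2 + 27/1 = 61.650.

61.65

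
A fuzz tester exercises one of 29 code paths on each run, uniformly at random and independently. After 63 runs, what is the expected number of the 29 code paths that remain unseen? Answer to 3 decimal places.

3.179

For each code path, P(unseen after 63) = (28/29)^63 = 0.1096.
By linearity of expectation, E[unseen] = 29·(28/29)^63 = 3.1789.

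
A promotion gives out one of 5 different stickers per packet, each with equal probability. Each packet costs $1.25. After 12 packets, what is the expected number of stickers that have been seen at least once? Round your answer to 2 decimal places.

For each sticker, P(seen in 12 packets) = 1 - (4/5)^12 = 0.931.
By linearity of expectation, E[distinct seen] = 5·(1 - (4/5)^12) = 4.656.

4.66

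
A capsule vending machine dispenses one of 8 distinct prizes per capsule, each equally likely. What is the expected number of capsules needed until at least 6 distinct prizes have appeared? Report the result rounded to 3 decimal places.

9.743

Going from k to k+1 distinct takes a geometric number of capsules with mean 8/(8-k).
Sum over k = 0,...,5: E = 8/8 + 8/7 + 8/6 + 8/5 + 8/4 + 8/3 = 9.7429.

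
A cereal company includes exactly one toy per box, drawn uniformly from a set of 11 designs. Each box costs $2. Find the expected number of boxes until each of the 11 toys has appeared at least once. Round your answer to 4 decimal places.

33.2187

After k distinct toys have appeared, the next box gives a new one with probability (11-k)/11, so the expected wait for the (k+1)-th is 11/(11-k).
E[T] = 11/11 + 11/10 + 11/9 + ... + 11/2 + 11/1 = 11·H_{11}.
H_{11} = 3.01988, so E[T] = 33.21865.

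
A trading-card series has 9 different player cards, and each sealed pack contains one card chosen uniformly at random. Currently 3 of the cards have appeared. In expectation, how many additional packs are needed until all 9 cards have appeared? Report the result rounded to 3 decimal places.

22.050

From k distinct to k+1 distinct takes on average 9/(9-k) packs.
Sum over k = 3,...,8: E = 9/6 + 9/5 + 9/4 + 9/3 + 9/2 + 9/1 = 22.0500.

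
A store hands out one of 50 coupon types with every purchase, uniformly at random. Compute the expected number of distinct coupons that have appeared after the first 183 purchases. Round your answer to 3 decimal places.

For each coupon, P(seen in 183 purchases) = 1 - (49/50)^183 = 0.9752.
By linearity of expectation, E[distinct seen] = 50·(1 - (49/50)^183) = 48.7602.

48.760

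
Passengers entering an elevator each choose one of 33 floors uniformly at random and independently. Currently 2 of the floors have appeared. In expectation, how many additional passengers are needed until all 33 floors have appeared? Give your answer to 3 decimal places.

132.899

The wait to go from k to k+1 distinct floors is geometric with mean 33/(33-k).
Sum over k = 2,...,32: E = 33/31 + 33/30 + 33/29 + ... + 33/2 + 33/1 = 132.8991.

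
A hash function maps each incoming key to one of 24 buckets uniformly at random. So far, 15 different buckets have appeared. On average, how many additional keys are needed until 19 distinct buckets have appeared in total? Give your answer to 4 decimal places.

The wait to go from k to k+1 distinct buckets is geometric with mean 24/(24-k).
Sum over k = 15,...,18: E = 24/9 + 24/8 + 24/7 + 24/6 = 13.09524.

13.0952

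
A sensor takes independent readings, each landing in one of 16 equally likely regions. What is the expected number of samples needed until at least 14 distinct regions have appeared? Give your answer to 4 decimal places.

30.0917

Going from k to k+1 distinct takes a geometric number of samples with mean 16/(16-k).
Sum over k = 0,...,13: E = 16/16 + 16/15 + 16/14 + ... + 16/4 + 16/3 = 30.09166.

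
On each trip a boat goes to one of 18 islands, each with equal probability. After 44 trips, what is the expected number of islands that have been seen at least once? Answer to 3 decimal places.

16.544

For each island, P(seen in 44 trips) = 1 - (17/18)^44 = 0.9191.
By linearity of expectation, E[distinct seen] = 18·(1 - (17/18)^44) = 16.5444.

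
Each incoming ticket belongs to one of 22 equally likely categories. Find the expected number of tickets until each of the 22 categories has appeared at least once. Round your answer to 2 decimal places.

81.20

After k distinct categories have appeared, the next ticket gives a new one with probability (22-k)/22, so the expected wait for the (k+1)-th is 22/(22-k).
E[T] = 22/22 + 22/21 + 22/20 + ... + 22/2 + 22/1 = 22·H_{22}.
H_{22} = 3.691, so E[T] = 81.198.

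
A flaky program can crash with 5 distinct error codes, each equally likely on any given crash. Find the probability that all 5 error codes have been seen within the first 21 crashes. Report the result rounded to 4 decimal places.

By inclusion–exclusion over which error codes are missing,
P(all seen) = Σ_{j=0}^{5} (-1)^j C(5,j)((5-j)/5)^21
= 1.00000 - 0.04612 + 0.00022 - 0.00000 + 0.00000 - 0.00000
= 0.95410.

0.9541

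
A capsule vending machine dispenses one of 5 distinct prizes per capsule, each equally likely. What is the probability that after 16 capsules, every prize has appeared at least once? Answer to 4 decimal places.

0.8621

Let A_i be the event that prize i is missing after 16 capsules. By inclusion–exclusion on the A_i,
P(all seen) = Σ_{j=0}^{5} (-1)^j C(5,j)((5-j)/5)^16
= 1.00000 - 0.14074 + 0.00282 - 0.00000 + 0.00000 - 0.00000
= 0.86208.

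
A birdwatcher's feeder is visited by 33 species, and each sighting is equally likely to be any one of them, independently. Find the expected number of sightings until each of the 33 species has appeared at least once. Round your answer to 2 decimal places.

134.93

After k distinct species have appeared, the next sighting gives a new one with probability (33-k)/33, so the expected wait for the (k+1)-th is 33/(33-k).
E[T] = 33/33 + 33/32 + 33/31 + ... + 33/2 + 33/1 = 33·H_{33}.
H_{33} = 4.089, so E[T] = 134.930.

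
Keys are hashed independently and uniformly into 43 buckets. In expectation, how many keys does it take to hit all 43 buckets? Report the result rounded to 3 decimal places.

187.050

Split into phases: going from k distinct to k+1 distinct takes on average 43/(43-k) keys.
E[T] = 43/43 + 43/42 + 43/41 + ... + 43/2 + 43/1 = 43·H_{43}.
H_{43} = 4.3500, so E[T] = 187.0499.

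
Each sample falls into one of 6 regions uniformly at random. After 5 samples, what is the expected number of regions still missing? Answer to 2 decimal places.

2.41

For each region, P(unseen after 5) = (5/6)^5 = 0.402.
By linearity of expectation, E[unseen] = 6·(5/6)^5 = 2.411.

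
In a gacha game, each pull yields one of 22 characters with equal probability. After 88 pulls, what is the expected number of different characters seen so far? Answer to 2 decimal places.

21.63

For each character, P(seen in 88 pulls) = 1 - (21/22)^88 = 0.983.
By linearity of expectation, E[distinct seen] = 22·(1 - (21/22)^88) = 21.633.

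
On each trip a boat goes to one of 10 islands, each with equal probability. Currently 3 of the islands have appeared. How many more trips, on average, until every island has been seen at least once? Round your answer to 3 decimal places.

With k distinct islands already seen, the next new one takes an expected 10/(10-k) trips.
Sum over k = 3,...,9: E = 10/7 + 10/6 + 10/5 + ... + 10/2 + 10/1 = 25.9286.

25.929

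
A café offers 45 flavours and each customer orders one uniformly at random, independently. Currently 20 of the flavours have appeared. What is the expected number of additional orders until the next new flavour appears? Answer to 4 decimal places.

The number of orders until the next new flavour is geometric with success probability 25/45, so its mean is 45/25.
E = 45/25 = 1.80000.

1.8000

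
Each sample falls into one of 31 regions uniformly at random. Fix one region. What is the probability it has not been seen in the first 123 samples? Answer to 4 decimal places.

0.0177

Each sample misses the fixed region with probability (31-1)/31 = 30/31, independently.
P(still missing after 123) = (30/31)^123 = 0.01772.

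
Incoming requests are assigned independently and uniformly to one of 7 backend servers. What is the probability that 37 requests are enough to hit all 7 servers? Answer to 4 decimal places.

Let A_i be the event that server i is missing after 37 requests. By inclusion–exclusion on the A_i,
P(all seen) = Σ_{j=0}^{7} (-1)^j C(7,j)((7-j)/7)^37
= 1.00000 - 0.02334 + 0.00008 - 0.00000 + 0.00000 - 0.00000 + 0.00000 - 0.00000
= 0.97674.

0.9767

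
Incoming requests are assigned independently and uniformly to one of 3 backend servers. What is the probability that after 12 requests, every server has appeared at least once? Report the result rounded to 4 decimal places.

0.9769

Let A_i be the event that server i is missing after 12 requests. By inclusion–exclusion on the A_i,
P(all seen) = Σ_{j=0}^{3} (-1)^j C(3,j)((3-j)/3)^12
= 1.00000 - 0.02312 + 0.00001 - 0.00000
= 0.97688.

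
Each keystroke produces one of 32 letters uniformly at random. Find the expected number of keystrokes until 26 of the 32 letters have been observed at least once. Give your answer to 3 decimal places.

51.472

Going from k to k+1 distinct takes a geometric number of keystrokes with mean 32/(32-k).
Sum over k = 0,...,25: E = 32/32 + 32/31 + 32/30 + ... + 32/8 + 32/7 = 51.4718.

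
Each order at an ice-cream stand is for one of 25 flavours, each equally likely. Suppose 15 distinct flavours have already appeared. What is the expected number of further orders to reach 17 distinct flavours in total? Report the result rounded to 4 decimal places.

5.2778

With k distinct flavours already seen, the next new one takes an expected 25/(25-k) orders.
Sum over k = 15,...,16: E = 25/10 + 25/9 = 5.27778.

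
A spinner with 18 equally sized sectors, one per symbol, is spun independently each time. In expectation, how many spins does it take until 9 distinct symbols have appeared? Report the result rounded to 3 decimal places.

With k distinct symbols already seen, the next new one arrives after an expected 18/(18-k) spins.
Sum over k = 0,...,8: E = 18/18 + 18/17 + 18/16 + ... + 18/11 + 18/10 = 11.9905.

11.991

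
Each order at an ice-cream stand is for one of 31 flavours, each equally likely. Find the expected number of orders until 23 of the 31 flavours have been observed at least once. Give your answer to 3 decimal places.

With k distinct flavours already seen, the next new one arrives after an expected 31/(31-k) orders.
Sum over k = 0,...,22: E = 31/31 + 31/30 + 31/29 + ... + 31/10 + 31/9 = 40.5910.

40.591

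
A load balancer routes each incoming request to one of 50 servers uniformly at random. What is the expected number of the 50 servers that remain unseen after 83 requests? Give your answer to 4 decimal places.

For each server, P(unseen after 83) = (49/50)^83 = 0.18697.
By linearity of expectation, E[unseen] = 50·(49/50)^83 = 9.34834.

9.3483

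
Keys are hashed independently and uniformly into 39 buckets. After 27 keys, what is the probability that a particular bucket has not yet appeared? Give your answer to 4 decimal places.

0.4959

On each key the fixed bucket fails to appear with probability 38/39.
P(still missing after 27) = (38/39)^27 = 0.49592.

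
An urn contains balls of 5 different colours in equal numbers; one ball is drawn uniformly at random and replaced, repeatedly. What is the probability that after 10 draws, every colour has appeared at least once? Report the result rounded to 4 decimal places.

By inclusion–exclusion over which colours are missing,
P(all seen) = Σ_{j=0}^{5} (-1)^j C(5,j)((5-j)/5)^10
= 1.00000 - 0.53687 + 0.06047 - 0.00105 + 0.00000 - 0.00000
= 0.52255.

0.5225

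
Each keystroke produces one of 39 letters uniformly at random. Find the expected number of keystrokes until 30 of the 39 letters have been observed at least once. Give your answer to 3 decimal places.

55.558

Going from k to k+1 distinct takes a geometric number of keystrokes with mean 39/(39-k).
Sum over k = 0,...,29: E = 39/39 + 39/38 + 39/37 + ... + 39/11 + 39/10 = 55.5584.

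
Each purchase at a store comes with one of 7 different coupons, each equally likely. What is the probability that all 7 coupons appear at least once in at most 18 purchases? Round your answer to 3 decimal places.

Let A_i be the event that coupon i is missing after 18 purchases. By inclusion–exclusion on the A_i,
P(all seen) = Σ_{j=0}^{7} (-1)^j C(7,j)((7-j)/7)^18
= 1.0000 - 0.4366 + 0.0492 - 0.0015 + 0.0000 - 0.0000 + 0.0000 - 0.0000
= 0.6112.

0.611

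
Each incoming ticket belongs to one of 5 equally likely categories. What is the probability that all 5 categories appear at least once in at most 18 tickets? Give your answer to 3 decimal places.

0.911

Let A_i be the event that category i is missing after 18 tickets. By inclusion–exclusion on the A_i,
P(all seen) = Σ_{j=0}^{5} (-1)^j C(5,j)((5-j)/5)^18
= 1.0000 - 0.0901 + 0.0010 - 0.0000 + 0.0000 - 0.0000
= 0.9109.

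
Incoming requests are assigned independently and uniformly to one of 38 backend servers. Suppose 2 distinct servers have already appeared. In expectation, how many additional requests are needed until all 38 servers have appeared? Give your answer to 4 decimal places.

158.6332

The wait to go from k to k+1 distinct servers is geometric with mean 38/(38-k).
Sum over k = 2,...,37: E = 38/36 + 38/35 + 38/34 + ... + 38/2 + 38/1 = 158.63325.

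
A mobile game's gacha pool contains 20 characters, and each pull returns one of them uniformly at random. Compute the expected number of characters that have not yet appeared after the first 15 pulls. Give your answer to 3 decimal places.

9.266

For each character, P(unseen after 15) = (19/20)^15 = 0.4633.
By linearity of expectation, E[unseen] = 20·(19/20)^15 = 9.2658.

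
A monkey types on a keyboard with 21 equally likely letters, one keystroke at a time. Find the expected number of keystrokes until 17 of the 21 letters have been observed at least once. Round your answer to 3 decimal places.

32.803

With k distinct letters already seen, the next new one arrives after an expected 21/(21-k) keystrokes.
Sum over k = 0,...,16: E = 21/21 + 21/20 + 21/19 + ... + 21/6 + 21/5 = 32.8025.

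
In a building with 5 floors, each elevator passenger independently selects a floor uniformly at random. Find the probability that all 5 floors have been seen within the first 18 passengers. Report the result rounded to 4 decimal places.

By inclusion–exclusion over which floors are missing,
P(all seen) = Σ_{j=0}^{5} (-1)^j C(5,j)((5-j)/5)^18
= 1.00000 - 0.09007 + 0.00102 - 0.00000 + 0.00000 - 0.00000
= 0.91094.

0.9109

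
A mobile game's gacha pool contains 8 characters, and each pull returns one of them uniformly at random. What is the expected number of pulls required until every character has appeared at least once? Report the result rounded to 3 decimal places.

21.743

After k distinct characters have appeared, the next pull gives a new one with probability (8-k)/8, so the expected wait for the (k+1)-th is 8/(8-k).
E[T] = 8/8 + 8/7 + 8/6 + ... + 8/2 + 8/1 = 8·H_{8}.
H_{8} = 2.7179, so E[T] = 21.7429.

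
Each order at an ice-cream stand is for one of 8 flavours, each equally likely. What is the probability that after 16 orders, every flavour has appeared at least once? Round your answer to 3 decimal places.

0.307

Let A_i be the event that flavour i is missing after 16 orders. By inclusion–exclusion on the A_i,
P(all seen) = Σ_{j=0}^{8} (-1)^j C(8,j)((8-j)/8)^16
= 1.0000 - 0.9445 + 0.2806 - 0.0304 + 0.0011 - 0.0000 + 0.0000 - 0.0000 + 0.0000
= 0.3068.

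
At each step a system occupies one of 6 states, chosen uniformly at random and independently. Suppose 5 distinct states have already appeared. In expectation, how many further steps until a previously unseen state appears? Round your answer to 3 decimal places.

6.000

Each step yields a new state with probability (6-5)/6 = 1/6, so the wait is geometric with mean 6/1.
E = 6/1 = 6.0000.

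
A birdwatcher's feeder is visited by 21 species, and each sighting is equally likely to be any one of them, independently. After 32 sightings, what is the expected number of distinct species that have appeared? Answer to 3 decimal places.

16.593

For each species, P(seen in 32 sightings) = 1 - (20/21)^32 = 0.7901.
By linearity of expectation, E[distinct seen] = 21·(1 - (20/21)^32) = 16.5928.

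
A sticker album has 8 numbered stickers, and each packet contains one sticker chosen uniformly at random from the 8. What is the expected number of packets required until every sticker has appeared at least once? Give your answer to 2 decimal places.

21.74

Split into phases: going from k distinct to k+1 distinct takes on average 8/(8-k) packets.
E[T] = 8/8 + 8/7 + 8/6 + ... + 8/2 + 8/1 = 8·H_{8}.
H_{8} = 2.718, so E[T] = 21.743.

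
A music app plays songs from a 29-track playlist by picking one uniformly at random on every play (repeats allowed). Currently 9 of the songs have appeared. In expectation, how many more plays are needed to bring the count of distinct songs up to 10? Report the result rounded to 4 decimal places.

With k distinct songs already seen, the next new one takes an expected 29/(29-k) plays.
Only the k = 9 term is needed: E = 29/20 = 1.45000.

1.4500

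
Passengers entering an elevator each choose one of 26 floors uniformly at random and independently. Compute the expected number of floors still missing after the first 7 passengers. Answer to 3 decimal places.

19.758

For each floor, P(unseen after 7) = (25/26)^7 = 0.7599.
By linearity of expectation, E[unseen] = 26·(25/26)^7 = 19.7579.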